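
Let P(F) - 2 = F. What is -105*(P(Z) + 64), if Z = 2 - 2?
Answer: -6930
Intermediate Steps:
Z = 0
P(F) = 2 + F
-105*(P(Z) + 64) = -105*((2 + 0) + 64) = -105*(2 + 64) = -105*66 = -6930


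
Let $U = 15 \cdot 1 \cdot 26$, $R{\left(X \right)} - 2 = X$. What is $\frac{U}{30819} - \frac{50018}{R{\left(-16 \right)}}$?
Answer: $\frac{256918367}{71911} \approx 3572.7$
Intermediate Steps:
$R{\left(X \right)} = 2 + X$
$U = 390$ ($U = 15 \cdot 26 = 390$)
$\frac{U}{30819} - \frac{50018}{R{\left(-16 \right)}} = \frac{390}{30819} - \frac{50018}{2 - 16} = 390 \cdot \frac{1}{30819} - \frac{50018}{-14} = \frac{130}{10273} - - \frac{25009}{7} = \frac{130}{10273} + \frac{25009}{7} = \frac{256918367}{71911}$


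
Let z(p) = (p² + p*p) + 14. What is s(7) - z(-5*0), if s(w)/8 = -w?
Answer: -70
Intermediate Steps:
s(w) = -8*w (s(w) = 8*(-w) = -8*w)
z(p) = 14 + 2*p² (z(p) = (p² + p²) + 14 = 2*p² + 14 = 14 + 2*p²)
s(7) - z(-5*0) = -8*7 - (14 + 2*(-5*0)²) = -56 - (14 + 2*0²) = -56 - (14 + 2*0) = -56 - (14 + 0) = -56 - 1*14 = -56 - 14 = -70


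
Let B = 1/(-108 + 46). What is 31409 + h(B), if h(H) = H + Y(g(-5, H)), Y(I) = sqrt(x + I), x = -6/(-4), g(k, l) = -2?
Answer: 1947357/62 + I*sqrt(2)/2 ≈ 31409.0 + 0.70711*I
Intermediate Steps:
x = 3/2 (x = -6*(-1/4) = 3/2 ≈ 1.5000)
B = -1/62 (B = 1/(-62) = -1/62 ≈ -0.016129)
Y(I) = sqrt(3/2 + I)
h(H) = H + I*sqrt(2)/2 (h(H) = H + sqrt(6 + 4*(-2))/2 = H + sqrt(6 - 8)/2 = H + sqrt(-2)/2 = H + (I*sqrt(2))/2 = H + I*sqrt(2)/2)
31409 + h(B) = 31409 + (-1/62 + I*sqrt(2)/2) = 1947357/62 + I*sqrt(2)/2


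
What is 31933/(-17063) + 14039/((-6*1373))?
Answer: -502611511/140564994 ≈ -3.5757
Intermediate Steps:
31933/(-17063) + 14039/((-6*1373)) = 31933*(-1/17063) + 14039/(-8238) = -31933/17063 + 14039*(-1/8238) = -31933/17063 - 14039/8238 = -502611511/140564994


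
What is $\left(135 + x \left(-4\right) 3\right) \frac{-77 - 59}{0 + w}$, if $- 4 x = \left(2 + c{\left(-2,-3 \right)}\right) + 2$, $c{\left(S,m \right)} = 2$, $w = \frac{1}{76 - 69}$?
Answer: $-145656$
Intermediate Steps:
$w = \frac{1}{7} \approx 0.14286$
$x = - \frac{3}{2}$ ($x = - \frac{\left(2 + 2\right) + 2}{4} = - \frac{4 + 2}{4} = \left(- \frac{1}{4}\right) 6 = - \frac{3}{2} \approx -1.5$)
$\left(135 + x \left(-4\right) 3\right) \frac{-77 - 59}{0 + w} = \left(135 + \left(- \frac{3}{2}\right) \left(-4\right) 3\right) \frac{-77 - 59}{0 + \frac{1}{7}} = \left(135 + 6 \cdot 3\right) \left(- 136 \frac{1}{\frac{1}{7}}\right) = \left(135 + 18\right) \left(\left(-136\right) 7\right) = 153 \left(-952\right) = -145656$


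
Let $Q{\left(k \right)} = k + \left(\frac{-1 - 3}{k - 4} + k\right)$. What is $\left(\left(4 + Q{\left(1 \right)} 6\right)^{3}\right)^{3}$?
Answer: $2641807540224$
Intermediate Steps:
$Q{\left(k \right)} = - \frac{4}{-4 + k} + 2 k$ ($Q{\left(k \right)} = k + \left(- \frac{4}{-4 + k} + k\right) = k + \left(k - \frac{4}{-4 + k}\right) = - \frac{4}{-4 + k} + 2 k$)
$\left(\left(4 + Q{\left(1 \right)} 6\right)^{3}\right)^{3} = \left(\left(4 + \frac{2 \left(-2 + 1^{2} - 4\right)}{-4 + 1} \cdot 6\right)^{3}\right)^{3} = \left(\left(4 + \frac{2 \left(-2 + 1 - 4\right)}{-3} \cdot 6\right)^{3}\right)^{3} = \left(\left(4 + 2 \left(- \frac{1}{3}\right) \left(-5\right) 6\right)^{3}\right)^{3} = \left(\left(4 + \frac{10}{3} \cdot 6\right)^{3}\right)^{3} = \left(\left(4 + 20\right)^{3}\right)^{3} = \left(24^{3}\right)^{3} = 13824^{3} = 2641807540224$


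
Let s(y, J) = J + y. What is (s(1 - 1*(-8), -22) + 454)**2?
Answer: 194481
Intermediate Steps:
(s(1 - 1*(-8), -22) + 454)**2 = ((-22 + (1 - 1*(-8))) + 454)**2 = ((-22 + (1 + 8)) + 454)**2 = ((-22 + 9) + 454)**2 = (-13 + 454)**2 = 441**2 = 194481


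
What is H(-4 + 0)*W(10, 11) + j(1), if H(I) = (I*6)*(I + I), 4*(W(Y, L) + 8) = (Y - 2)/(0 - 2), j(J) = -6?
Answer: -1734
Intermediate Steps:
W(Y, L) = -31/4 - Y/8 (W(Y, L) = -8 + ((Y - 2)/(0 - 2))/4 = -8 + ((-2 + Y)/(-2))/4 = -8 + ((-2 + Y)*(-½))/4 = -8 + (1 - Y/2)/4 = -8 + (¼ - Y/8) = -31/4 - Y/8)
H(I) = 12*I² (H(I) = (6*I)*(2*I) = 12*I²)
H(-4 + 0)*W(10, 11) + j(1) = (12*(-4 + 0)²)*(-31/4 - ⅛*10) - 6 = (12*(-4)²)*(-31/4 - 5/4) - 6 = (12*16)*(-9) - 6 = 192*(-9) - 6 = -1728 - 6 = -1734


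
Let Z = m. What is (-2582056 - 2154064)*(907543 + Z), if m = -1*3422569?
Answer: 11911464939120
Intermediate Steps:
m = -3422569
Z = -3422569
(-2582056 - 2154064)*(907543 + Z) = (-2582056 - 2154064)*(907543 - 3422569) = -4736120*(-2515026) = 11911464939120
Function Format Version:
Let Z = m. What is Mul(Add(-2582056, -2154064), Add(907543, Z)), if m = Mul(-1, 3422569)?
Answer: 11911464939120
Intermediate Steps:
m = -3422569
Z = -3422569
Mul(Add(-2582056, -2154064), Add(907543, Z)) = Mul(Add(-2582056, -2154064), Add(907543, -3422569)) = Mul(-4736120, -2515026) = 11911464939120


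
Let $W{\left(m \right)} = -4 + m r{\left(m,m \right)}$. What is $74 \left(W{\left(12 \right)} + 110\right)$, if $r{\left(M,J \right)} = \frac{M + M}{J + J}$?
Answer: $8732$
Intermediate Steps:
$r{\left(M,J \right)} = \frac{M}{J}$ ($r{\left(M,J \right)} = \frac{2 M}{2 J} = 2 M \frac{1}{2 J} = \frac{M}{J}$)
$W{\left(m \right)} = -4 + m$ ($W{\left(m \right)} = -4 + m \frac{m}{m} = -4 + m 1 = -4 + m$)
$74 \left(W{\left(12 \right)} + 110\right) = 74 \left(\left(-4 + 12\right) + 110\right) = 74 \left(8 + 110\right) = 74 \cdot 118 = 8732$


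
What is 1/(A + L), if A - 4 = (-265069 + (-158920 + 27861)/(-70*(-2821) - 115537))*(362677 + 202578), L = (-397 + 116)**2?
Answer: -81933/12276218259006835 ≈ -6.6741e-12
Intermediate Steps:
L = 78961 (L = (-281)**2 = 78961)
A = -12276224728518448/81933 (A = 4 + (-265069 + (-158920 + 27861)/(-70*(-2821) - 115537))*(362677 + 202578) = 4 + (-265069 - 131059/(197470 - 115537))*565255 = 4 + (-265069 - 131059/81933)*565255 = 4 - 21718029436/81933*565255 = 4 - 12276224728846180/81933 = -12276224728518448/81933 ≈ -1.4983e+11)
1/(A + L) = 1/(-12276224728518448/81933 + 78961) = 1/(-12276218259006835/81933) = -81933/12276218259006835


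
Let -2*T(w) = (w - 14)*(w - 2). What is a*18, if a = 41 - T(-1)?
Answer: 1143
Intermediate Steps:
T(w) = -(-14 + w)*(-2 + w)/2 (T(w) = -(w - 14)*(w - 2)/2 = -(-14 + w)*(-2 + w)/2)
a = 127/2 (a = 41 - (-14 + 8*(-1) - ½*(-1)²) = 41 - (-14 - 8 - ½*1) = 41 - (-14 - 8 - ½) = 41 - 1*(-45/2) = 41 + 45/2 = 127/2 ≈ 63.500)
a*18 = (127/2)*18 = 1143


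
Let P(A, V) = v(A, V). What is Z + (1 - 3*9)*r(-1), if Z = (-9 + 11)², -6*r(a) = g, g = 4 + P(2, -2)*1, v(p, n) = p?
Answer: 30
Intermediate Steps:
P(A, V) = A
g = 6 (g = 4 + 2*1 = 4 + 2 = 6)
r(a) = -1 (r(a) = -⅙*6 = -1)
Z = 4 (Z = 2² = 4)
Z + (1 - 3*9)*r(-1) = 4 + (1 - 3*9)*(-1) = 4 + (1 - 27)*(-1) = 4 - 26*(-1) = 4 + 26 = 30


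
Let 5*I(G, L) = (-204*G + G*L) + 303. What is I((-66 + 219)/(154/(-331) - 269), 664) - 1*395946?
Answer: -58858109397/148655 ≈ -3.9594e+5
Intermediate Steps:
I(G, L) = 303/5 - 204*G/5 + G*L/5 (I(G, L) = ((-204*G + G*L) + 303)/5 = (303 - 204*G + G*L)/5 = 303/5 - 204*G/5 + G*L/5)
I((-66 + 219)/(154/(-331) - 269), 664) - 1*395946 = (303/5 - 204*(-66 + 219)/(5*(154/(-331) - 269)) + (1/5)*((-66 + 219)/(154/(-331) - 269))*664) - 1*395946 = (303/5 - 31212/(5*(154*(-1/331) - 269)) + (1/5)*(153/(154*(-1/331) - 269))*664) - 395946 = (303/5 - 31212/(5*(-154/331 - 269)) + (1/5)*(153/(-154/331 - 269))*664) - 395946 = (303/5 - 31212/(5*(-89193/331)) + (1/5)*(153/(-89193/331))*664) - 395946 = (303/5 - 31212*(-331)/(5*89193) + (1/5)*(153*(-331/89193))*664) - 395946 = (303/5 - 204/5*(-16881/29731) + (1/5)*(-16881/29731)*664) - 395946 = (303/5 + 3443724/148655 - 11208984/148655) - 395946 = 1243233/148655 - 395946 = -58858109397/148655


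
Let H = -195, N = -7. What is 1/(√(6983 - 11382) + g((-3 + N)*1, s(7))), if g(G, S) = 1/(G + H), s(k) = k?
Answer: -205/184867976 - 42025*I*√4399/184867976 ≈ -1.1089e-6 - 0.015077*I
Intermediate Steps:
g(G, S) = 1/(-195 + G) (g(G, S) = 1/(G - 195) = 1/(-195 + G))
1/(√(6983 - 11382) + g((-3 + N)*1, s(7))) = 1/(√(6983 - 11382) + 1/(-195 + (-3 - 7)*1)) = 1/(√(-4399) + 1/(-195 - 10*1)) = 1/(I*√4399 + 1/(-195 - 10)) = 1/(I*√4399 + 1/(-205)) = 1/(I*√4399 - 1/205) = 1/(-1/205 + I*√4399)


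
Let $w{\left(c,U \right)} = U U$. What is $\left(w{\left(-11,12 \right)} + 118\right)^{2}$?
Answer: $68644$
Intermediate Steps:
$w{\left(c,U \right)} = U^{2}$
$\left(w{\left(-11,12 \right)} + 118\right)^{2} = \left(12^{2} + 118\right)^{2} = \left(144 + 118\right)^{2} = 262^{2} = 68644$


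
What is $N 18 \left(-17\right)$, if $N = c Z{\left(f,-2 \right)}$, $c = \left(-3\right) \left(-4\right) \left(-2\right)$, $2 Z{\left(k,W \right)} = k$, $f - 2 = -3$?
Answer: $-3672$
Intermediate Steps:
$f = -1$ ($f = 2 - 3 = -1$)
$Z{\left(k,W \right)} = \frac{k}{2}$
$c = -24$ ($c = 12 \left(-2\right) = -24$)
$N = 12$ ($N = - 24 \cdot \frac{1}{2} \left(-1\right) = \left(-24\right) \left(- \frac{1}{2}\right) = 12$)
$N 18 \left(-17\right) = 12 \cdot 18 \left(-17\right) = 216 \left(-17\right) = -3672$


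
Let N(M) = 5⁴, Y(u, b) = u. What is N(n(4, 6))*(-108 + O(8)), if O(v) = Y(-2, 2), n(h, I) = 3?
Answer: -68750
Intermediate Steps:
O(v) = -2
N(M) = 625
N(n(4, 6))*(-108 + O(8)) = 625*(-108 - 2) = 625*(-110) = -68750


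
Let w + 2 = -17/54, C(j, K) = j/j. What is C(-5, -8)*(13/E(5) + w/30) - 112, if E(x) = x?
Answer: -177353/1620 ≈ -109.48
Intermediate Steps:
C(j, K) = 1
w = -125/54 (w = -2 - 17/54 = -125/54 ≈ -2.3148)
C(-5, -8)*(13/E(5) + w/30) - 112 = 1*(13/5 - 125/54/30) - 112 = 1*(13*(⅕) - 125/54*1/30) - 112 = 1*(13/5 - 25/324) - 112 = 1*(4087/1620) - 112 = 4087/1620 - 112 = -177353/1620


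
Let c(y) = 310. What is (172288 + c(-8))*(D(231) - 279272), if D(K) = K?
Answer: -48161918518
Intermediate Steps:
(172288 + c(-8))*(D(231) - 279272) = (172288 + 310)*(231 - 279272) = 172598*(-279041) = -48161918518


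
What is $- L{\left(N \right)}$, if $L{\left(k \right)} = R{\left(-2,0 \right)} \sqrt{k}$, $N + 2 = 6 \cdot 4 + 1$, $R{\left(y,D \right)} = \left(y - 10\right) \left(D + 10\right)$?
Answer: $120 \sqrt{23} \approx 575.5$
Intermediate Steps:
$R{\left(y,D \right)} = \left(-10 + y\right) \left(10 + D\right)$
$N = 23$ ($N = -2 + \left(6 \cdot 4 + 1\right) = -2 + \left(24 + 1\right) = -2 + 25 = 23$)
$L{\left(k \right)} = - 120 \sqrt{k}$ ($L{\left(k \right)} = \left(-100 - 0 + 10 \left(-2\right) + 0 \left(-2\right)\right) \sqrt{k} = \left(-100 + 0 - 20 + 0\right) \sqrt{k} = - 120 \sqrt{k}$)
$- L{\left(N \right)} = - \left(-120\right) \sqrt{23} = 120 \sqrt{23}$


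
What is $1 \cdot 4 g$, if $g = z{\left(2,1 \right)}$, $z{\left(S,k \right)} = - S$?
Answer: $-8$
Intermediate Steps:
$g = -2$ ($g = \left(-1\right) 2 = -2$)
$1 \cdot 4 g = 1 \cdot 4 \left(-2\right) = 4 \left(-2\right) = -8$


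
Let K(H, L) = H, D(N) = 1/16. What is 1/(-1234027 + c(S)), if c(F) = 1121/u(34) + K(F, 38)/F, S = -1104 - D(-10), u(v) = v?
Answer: -34/41955763 ≈ -8.1038e-7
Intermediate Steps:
D(N) = 1/16
S = -17665/16 (S = -1104 - 1*1/16 = -1104 - 1/16 = -17665/16 ≈ -1104.1)
c(F) = 1155/34 (c(F) = 1121/34 + F/F = 1121*(1/34) + 1 = 1121/34 + 1 = 1155/34)
1/(-1234027 + c(S)) = 1/(-1234027 + 1155/34) = 1/(-41955763/34) = -34/41955763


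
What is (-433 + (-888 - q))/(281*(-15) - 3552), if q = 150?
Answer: 1471/7767 ≈ 0.18939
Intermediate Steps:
(-433 + (-888 - q))/(281*(-15) - 3552) = (-433 + (-888 - 1*150))/(281*(-15) - 3552) = (-433 + (-888 - 150))/(-4215 - 3552) = (-433 - 1038)/(-7767) = -1471*(-1/7767) = 1471/7767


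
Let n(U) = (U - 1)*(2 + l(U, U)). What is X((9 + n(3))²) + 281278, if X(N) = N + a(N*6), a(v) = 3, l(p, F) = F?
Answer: 281642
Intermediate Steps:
n(U) = (-1 + U)*(2 + U) (n(U) = (U - 1)*(2 + U) = (-1 + U)*(2 + U))
X(N) = 3 + N (X(N) = N + 3 = 3 + N)
X((9 + n(3))²) + 281278 = (3 + (9 + (-2 + 3 + 3²))²) + 281278 = (3 + (9 + (-2 + 3 + 9))²) + 281278 = (3 + (9 + 10)²) + 281278 = (3 + 19²) + 281278 = (3 + 361) + 281278 = 364 + 281278 = 281642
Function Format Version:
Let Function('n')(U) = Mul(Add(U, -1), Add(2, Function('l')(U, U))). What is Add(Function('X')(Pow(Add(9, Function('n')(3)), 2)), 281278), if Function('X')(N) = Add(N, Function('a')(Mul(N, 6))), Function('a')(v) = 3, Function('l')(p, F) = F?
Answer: 281642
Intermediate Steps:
Function('n')(U) = Mul(Add(-1, U), Add(2, U)) (Function('n')(U) = Mul(Add(U, -1), Add(2, U)) = Mul(Add(-1, U), Add(2, U)))
Function('X')(N) = Add(3, N) (Function('X')(N) = Add(N, 3) = Add(3, N))
Add(Function('X')(Pow(Add(9, Function('n')(3)), 2)), 281278) = Add(Add(3, Pow(Add(9, Add(-2, 3, Pow(3, 2))), 2)), 281278) = Add(Add(3, Pow(Add(9, Add(-2, 3, 9)), 2)), 281278) = Add(Add(3, Pow(Add(9, 10), 2)), 281278) = Add(Add(3, Pow(19, 2)), 281278) = Add(Add(3, 361), 281278) = Add(364, 281278) = 281642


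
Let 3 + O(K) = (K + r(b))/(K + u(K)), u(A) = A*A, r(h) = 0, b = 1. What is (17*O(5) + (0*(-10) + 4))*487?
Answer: -129055/6 ≈ -21509.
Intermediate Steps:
u(A) = A²
O(K) = -3 + K/(K + K²) (O(K) = -3 + (K + 0)/(K + K²) = -3 + K/(K + K²))
(17*O(5) + (0*(-10) + 4))*487 = (17*((-2 - 3*5)/(1 + 5)) + (0*(-10) + 4))*487 = (17*((-2 - 15)/6) + (0 + 4))*487 = (17*((⅙)*(-17)) + 4)*487 = (17*(-17/6) + 4)*487 = (-289/6 + 4)*487 = -265/6*487 = -129055/6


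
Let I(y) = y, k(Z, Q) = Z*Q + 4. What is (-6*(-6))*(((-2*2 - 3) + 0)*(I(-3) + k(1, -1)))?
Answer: 0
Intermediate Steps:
k(Z, Q) = 4 + Q*Z (k(Z, Q) = Q*Z + 4 = 4 + Q*Z)
(-6*(-6))*(((-2*2 - 3) + 0)*(I(-3) + k(1, -1))) = (-6*(-6))*(((-2*2 - 3) + 0)*(-3 + (4 - 1*1))) = 36*(((-4 - 3) + 0)*(-3 + (4 - 1))) = 36*((-7 + 0)*(-3 + 3)) = 36*(-7*0) = 36*0 = 0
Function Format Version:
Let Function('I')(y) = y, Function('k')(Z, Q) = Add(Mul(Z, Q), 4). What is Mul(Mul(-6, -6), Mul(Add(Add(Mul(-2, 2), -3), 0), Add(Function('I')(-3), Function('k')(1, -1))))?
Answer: 0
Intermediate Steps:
Function('k')(Z, Q) = Add(4, Mul(Q, Z)) (Function('k')(Z, Q) = Add(Mul(Q, Z), 4) = Add(4, Mul(Q, Z)))
Mul(Mul(-6, -6), Mul(Add(Add(Mul(-2, 2), -3), 0), Add(Function('I')(-3), Function('k')(1, -1)))) = Mul(Mul(-6, -6), Mul(Add(Add(Mul(-2, 2), -3), 0), Add(-3, Add(4, Mul(-1, 1))))) = Mul(36, Mul(Add(Add(-4, -3), 0), Add(-3, Add(4, -1)))) = Mul(36, Mul(Add(-7, 0), Add(-3, 3))) = Mul(36, Mul(-7, 0)) = Mul(36, 0) = 0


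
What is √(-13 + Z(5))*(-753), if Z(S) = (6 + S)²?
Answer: -4518*√3 ≈ -7825.4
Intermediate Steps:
√(-13 + Z(5))*(-753) = √(-13 + (6 + 5)²)*(-753) = √(-13 + 11²)*(-753) = √(-13 + 121)*(-753) = √108*(-753) = (6*√3)*(-753) = -4518*√3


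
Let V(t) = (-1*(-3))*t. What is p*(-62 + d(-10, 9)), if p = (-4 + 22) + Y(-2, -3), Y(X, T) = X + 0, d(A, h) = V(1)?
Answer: -944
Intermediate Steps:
V(t) = 3*t
d(A, h) = 3 (d(A, h) = 3*1 = 3)
Y(X, T) = X
p = 16 (p = (-4 + 22) - 2 = 18 - 2 = 16)
p*(-62 + d(-10, 9)) = 16*(-62 + 3) = 16*(-59) = -944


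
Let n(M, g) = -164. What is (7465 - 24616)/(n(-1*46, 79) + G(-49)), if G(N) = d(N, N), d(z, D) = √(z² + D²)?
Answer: 1406382/11047 + 840399*√2/22094 ≈ 181.10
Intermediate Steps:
d(z, D) = √(D² + z²)
G(N) = √2*√(N²) (G(N) = √(N² + N²) = √(2*N²) = √2*√(N²))
(7465 - 24616)/(n(-1*46, 79) + G(-49)) = (7465 - 24616)/(-164 + √2*√((-49)²)) = -17151/(-164 + √2*√2401) = -17151/(-164 + √2*49) = -17151/(-164 + 49*√2)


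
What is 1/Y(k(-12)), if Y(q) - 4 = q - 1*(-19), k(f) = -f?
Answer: 1/35 ≈ 0.028571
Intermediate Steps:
Y(q) = 23 + q (Y(q) = 4 + (q - 1*(-19)) = 4 + (q + 19) = 4 + (19 + q) = 23 + q)
1/Y(k(-12)) = 1/(23 - 1*(-12)) = 1/(23 + 12) = 1/35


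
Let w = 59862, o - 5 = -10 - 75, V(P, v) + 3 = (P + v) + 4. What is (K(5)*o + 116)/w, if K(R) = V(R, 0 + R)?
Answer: -382/29931 ≈ -0.012763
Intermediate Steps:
V(P, v) = 1 + P + v (V(P, v) = -3 + ((P + v) + 4) = -3 + (4 + P + v) = 1 + P + v)
K(R) = 1 + 2*R (K(R) = 1 + R + (0 + R) = 1 + R + R = 1 + 2*R)
o = -80 (o = 5 + (-10 - 75) = 5 - 85 = -80)
(K(5)*o + 116)/w = ((1 + 2*5)*(-80) + 116)/59862 = ((1 + 10)*(-80) + 116)*(1/59862) = (11*(-80) + 116)*(1/59862) = (-880 + 116)*(1/59862) = -764*1/59862 = -382/29931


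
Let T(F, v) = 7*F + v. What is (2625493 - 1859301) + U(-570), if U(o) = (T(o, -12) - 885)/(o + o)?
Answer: 291154589/380 ≈ 7.6620e+5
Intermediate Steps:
T(F, v) = v + 7*F
U(o) = (-897 + 7*o)/(2*o) (U(o) = ((-12 + 7*o) - 885)/(o + o) = (-897 + 7*o)/((2*o)) = (-897 + 7*o)*(1/(2*o)) = (-897 + 7*o)/(2*o))
(2625493 - 1859301) + U(-570) = (2625493 - 1859301) + (1/2)*(-897 + 7*(-570))/(-570) = 766192 + (1/2)*(-1/570)*(-897 - 3990) = 766192 + (1/2)*(-1/570)*(-4887) = 766192 + 1629/380 = 291154589/380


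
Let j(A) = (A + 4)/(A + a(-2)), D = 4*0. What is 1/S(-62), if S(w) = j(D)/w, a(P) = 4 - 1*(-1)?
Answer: -155/2 ≈ -77.500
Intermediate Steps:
a(P) = 5 (a(P) = 4 + 1 = 5)
D = 0
j(A) = (4 + A)/(5 + A) (j(A) = (A + 4)/(A + 5) = (4 + A)/(5 + A))
S(w) = 4/(5*w) (S(w) = ((4 + 0)/(5 + 0))/w = (4/5)/w = ((⅕)*4)/w = 4/(5*w))
1/S(-62) = 1/((⅘)/(-62)) = 1/((⅘)*(-1/62)) = 1/(-2/155) = -155/2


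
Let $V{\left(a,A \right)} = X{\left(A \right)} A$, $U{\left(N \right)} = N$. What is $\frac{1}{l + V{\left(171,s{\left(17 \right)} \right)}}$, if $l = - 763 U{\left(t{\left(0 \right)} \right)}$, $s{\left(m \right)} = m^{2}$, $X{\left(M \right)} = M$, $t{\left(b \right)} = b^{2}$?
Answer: $\frac{1}{83521} \approx 1.1973 \cdot 10^{-5}$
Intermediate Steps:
$V{\left(a,A \right)} = A^{2}$ ($V{\left(a,A \right)} = A A = A^{2}$)
$l = 0$ ($l = - 763 \cdot 0^{2} = \left(-763\right) 0 = 0$)
$\frac{1}{l + V{\left(171,s{\left(17 \right)} \right)}} = \frac{1}{0 + \left(17^{2}\right)^{2}} = \frac{1}{0 + 289^{2}} = \frac{1}{0 + 83521} = \frac{1}{83521}$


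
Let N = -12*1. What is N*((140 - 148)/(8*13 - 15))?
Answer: 96/89 ≈ 1.0787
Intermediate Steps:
N = -12
N*((140 - 148)/(8*13 - 15)) = -12*(140 - 148)/(8*13 - 15) = -(-96)/(104 - 15) = -(-96)/89 = -12*(-8/89) = 96/89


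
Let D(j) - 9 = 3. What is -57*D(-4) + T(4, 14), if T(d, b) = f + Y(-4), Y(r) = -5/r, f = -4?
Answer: -2747/4 ≈ -686.75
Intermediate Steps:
T(d, b) = -11/4 (T(d, b) = -4 - 5/(-4) = -4 - 5*(-¼) = -4 + 5/4 = -11/4)
D(j) = 12 (D(j) = 9 + 3 = 12)
-57*D(-4) + T(4, 14) = -57*12 - 11/4 = -684 - 11/4 = -2747/4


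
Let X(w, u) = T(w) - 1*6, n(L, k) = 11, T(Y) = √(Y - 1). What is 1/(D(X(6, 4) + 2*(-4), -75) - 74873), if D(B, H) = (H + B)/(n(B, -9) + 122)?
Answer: -1324440334/99165707407199 - 133*√5/99165707407199 ≈ -1.3356e-5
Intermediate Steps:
T(Y) = √(-1 + Y)
X(w, u) = -6 + √(-1 + w) (X(w, u) = √(-1 + w) - 1*6 = √(-1 + w) - 6 = -6 + √(-1 + w))
D(B, H) = B/133 + H/133 (D(B, H) = (H + B)/(11 + 122) = (B + H)/133 = (B + H)*(1/133) = B/133 + H/133)
1/(D(X(6, 4) + 2*(-4), -75) - 74873) = 1/((((-6 + √(-1 + 6)) + 2*(-4))/133 + (1/133)*(-75)) - 74873) = 1/((((-6 + √5) - 8)/133 - 75/133) - 74873) = 1/(((-14 + √5)/133 - 75/133) - 74873) = 1/(((-2/19 + √5/133) - 75/133) - 74873) = 1/((-89/133 + √5/133) - 74873) = 1/(-9958198/133 + √5/133)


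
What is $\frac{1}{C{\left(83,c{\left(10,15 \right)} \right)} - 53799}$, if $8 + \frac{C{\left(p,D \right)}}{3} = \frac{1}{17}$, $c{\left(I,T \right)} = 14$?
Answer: $- \frac{17}{914988} \approx -1.8579 \cdot 10^{-5}$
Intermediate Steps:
$C{\left(p,D \right)} = - \frac{405}{17}$ ($C{\left(p,D \right)} = -24 + \frac{3}{17} = - \frac{405}{17}$)
$\frac{1}{C{\left(83,c{\left(10,15 \right)} \right)} - 53799} = \frac{1}{- \frac{405}{17} - 53799} = \frac{1}{- \frac{914988}{17}} = - \frac{17}{914988}$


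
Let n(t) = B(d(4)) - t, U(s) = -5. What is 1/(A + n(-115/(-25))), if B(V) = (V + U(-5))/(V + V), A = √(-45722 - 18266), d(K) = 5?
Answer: -115/1600229 - 50*I*√15997/1600229 ≈ -7.1865e-5 - 0.0039519*I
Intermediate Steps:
A = 2*I*√15997 (A = √(-63988) = 2*I*√15997 ≈ 252.96*I)
B(V) = (-5 + V)/(2*V) (B(V) = (V - 5)/(V + V) = (-5 + V)/((2*V)) = (-5 + V)*(1/(2*V)) = (-5 + V)/(2*V))
n(t) = -t (n(t) = (½)*(-5 + 5)/5 - t = (½)*(⅕)*0 - t = 0 - t = -t)
1/(A + n(-115/(-25))) = 1/(2*I*√15997 - (-115)/(-25)) = 1/(2*I*√15997 - (-115)*(-1)/25) = 1/(2*I*√15997 - 1*23/5) = 1/(2*I*√15997 - 23/5) = 1/(-23/5 + 2*I*√15997)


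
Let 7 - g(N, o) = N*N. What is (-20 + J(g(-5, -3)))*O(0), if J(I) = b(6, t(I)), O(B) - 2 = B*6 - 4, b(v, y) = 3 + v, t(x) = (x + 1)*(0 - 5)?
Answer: 22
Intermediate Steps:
g(N, o) = 7 - N**2 (g(N, o) = 7 - N*N = 7 - N**2)
t(x) = -5 - 5*x (t(x) = (1 + x)*(-5) = -5 - 5*x)
O(B) = -2 + 6*B (O(B) = 2 + (B*6 - 4) = 2 + (6*B - 4) = 2 + (-4 + 6*B) = -2 + 6*B)
J(I) = 9 (J(I) = 3 + 6 = 9)
(-20 + J(g(-5, -3)))*O(0) = (-20 + 9)*(-2 + 6*0) = -11*(-2 + 0) = -11*(-2) = 22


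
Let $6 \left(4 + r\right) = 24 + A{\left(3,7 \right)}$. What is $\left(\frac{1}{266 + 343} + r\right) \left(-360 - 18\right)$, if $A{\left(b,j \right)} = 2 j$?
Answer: $- \frac{25596}{29} \approx -882.62$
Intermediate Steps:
$r = \frac{7}{3}$ ($r = -4 + \frac{24 + 2 \cdot 7}{6} = -4 + \frac{24 + 14}{6} = -4 + \frac{1}{6} \cdot 38 = -4 + \frac{19}{3} = \frac{7}{3} \approx 2.3333$)
$\left(\frac{1}{266 + 343} + r\right) \left(-360 - 18\right) = \left(\frac{1}{266 + 343} + \frac{7}{3}\right) \left(-360 - 18\right) = \left(\frac{1}{609} + \frac{7}{3}\right) \left(-378\right) = \frac{474}{203} \left(-378\right) = - \frac{25596}{29}$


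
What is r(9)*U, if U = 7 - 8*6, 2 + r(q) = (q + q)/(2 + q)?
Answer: 164/11 ≈ 14.909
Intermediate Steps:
r(q) = -2 + 2*q/(2 + q) (r(q) = -2 + (q + q)/(2 + q) = -2 + (2*q)/(2 + q) = -2 + 2*q/(2 + q))
U = -41 (U = 7 - 48 = -41)
r(9)*U = -4/(2 + 9)*(-41) = -4/11*(-41) = 164/11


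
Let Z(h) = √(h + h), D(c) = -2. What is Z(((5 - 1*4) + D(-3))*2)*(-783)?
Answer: -1566*I ≈ -1566.0*I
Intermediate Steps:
Z(h) = √2*√h (Z(h) = √(2*h) = √2*√h)
Z(((5 - 1*4) + D(-3))*2)*(-783) = (√2*√(((5 - 1*4) - 2)*2))*(-783) = (√2*√(((5 - 4) - 2)*2))*(-783) = (√2*√((1 - 2)*2))*(-783) = (√2*√(-1*2))*(-783) = (√2*√(-2))*(-783) = (√2*(I*√2))*(-783) = (2*I)*(-783) = -1566*I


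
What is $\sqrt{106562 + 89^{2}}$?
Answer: $\sqrt{114483} \approx 338.35$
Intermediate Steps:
$\sqrt{106562 + 89^{2}} = \sqrt{106562 + 7921} = \sqrt{114483}$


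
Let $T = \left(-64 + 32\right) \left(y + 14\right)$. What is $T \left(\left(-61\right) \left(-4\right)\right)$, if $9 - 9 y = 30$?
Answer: $- \frac{273280}{3} \approx -91093.0$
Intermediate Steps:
$y = - \frac{7}{3}$ ($y = 1 - \frac{10}{3} = - \frac{7}{3} \approx -2.3333$)
$T = - \frac{1120}{3}$ ($T = \left(-64 + 32\right) \left(- \frac{7}{3} + 14\right) = \left(-32\right) \frac{35}{3} = - \frac{1120}{3} \approx -373.33$)
$T \left(\left(-61\right) \left(-4\right)\right) = - \frac{1120 \left(\left(-61\right) \left(-4\right)\right)}{3} = \left(- \frac{1120}{3}\right) 244 = - \frac{273280}{3}$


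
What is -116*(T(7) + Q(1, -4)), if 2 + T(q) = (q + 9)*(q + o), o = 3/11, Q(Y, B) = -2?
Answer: -143376/11 ≈ -13034.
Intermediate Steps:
o = 3/11 (o = 3*(1/11) = 3/11 ≈ 0.27273)
T(q) = -2 + (9 + q)*(3/11 + q) (T(q) = -2 + (q + 9)*(q + 3/11) = -2 + (9 + q)*(3/11 + q))
-116*(T(7) + Q(1, -4)) = -116*((5/11 + 7² + (102/11)*7) - 2) = -116*((5/11 + 49 + 714/11) - 2) = -116*(1258/11 - 2) = -116*1236/11 = -143376/11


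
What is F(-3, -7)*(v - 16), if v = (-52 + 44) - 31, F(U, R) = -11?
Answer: 605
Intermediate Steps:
v = -39 (v = -8 - 31 = -39)
F(-3, -7)*(v - 16) = -11*(-39 - 16) = -11*(-55) = 605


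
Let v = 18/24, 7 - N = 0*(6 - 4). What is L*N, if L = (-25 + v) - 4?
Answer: -791/4 ≈ -197.75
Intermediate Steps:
N = 7 (N = 7 - 0*(6 - 4) = 7 - 0*2 = 7 - 1*0 = 7 + 0 = 7)
v = ¾ (v = 18*(1/24) = ¾ ≈ 0.75000)
L = -113/4 (L = (-25 + ¾) - 4 = -97/4 - 4 = -113/4 ≈ -28.250)
L*N = -113/4*7 = -791/4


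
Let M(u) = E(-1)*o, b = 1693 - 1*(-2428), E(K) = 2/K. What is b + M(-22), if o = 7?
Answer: 4107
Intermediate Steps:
b = 4121 (b = 1693 + 2428 = 4121)
M(u) = -14 (M(u) = (2/(-1))*7 = (2*(-1))*7 = -2*7 = -14)
b + M(-22) = 4121 - 14 = 4107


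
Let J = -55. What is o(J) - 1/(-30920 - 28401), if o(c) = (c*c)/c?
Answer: -3262654/59321 ≈ -55.000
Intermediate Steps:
o(c) = c (o(c) = c²/c = c)
o(J) - 1/(-30920 - 28401) = -55 - 1/(-30920 - 28401) = -55 - 1/(-59321) = -55 - 1*(-1/59321) = -55 + 1/59321 = -3262654/59321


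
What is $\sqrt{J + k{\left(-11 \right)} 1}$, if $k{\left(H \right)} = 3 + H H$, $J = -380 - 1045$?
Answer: $i \sqrt{1301} \approx 36.069 i$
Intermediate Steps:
$J = -1425$
$k{\left(H \right)} = 3 + H^{2}$
$\sqrt{J + k{\left(-11 \right)} 1} = \sqrt{-1425 + \left(3 + \left(-11\right)^{2}\right) 1} = \sqrt{-1425 + \left(3 + 121\right) 1} = \sqrt{-1425 + 124 \cdot 1} = \sqrt{-1425 + 124} = \sqrt{-1301} = i \sqrt{1301}$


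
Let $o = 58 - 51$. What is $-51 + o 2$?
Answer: $-37$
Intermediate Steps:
$o = 7$
$-51 + o 2 = -51 + 7 \cdot 2 = -51 + 14 = -37$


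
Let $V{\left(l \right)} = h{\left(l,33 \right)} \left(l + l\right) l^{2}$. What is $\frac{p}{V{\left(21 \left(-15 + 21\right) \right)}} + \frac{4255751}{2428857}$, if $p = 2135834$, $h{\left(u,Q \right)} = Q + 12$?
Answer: $\frac{42853712776421}{24293136251160} \approx 1.764$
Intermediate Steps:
$h{\left(u,Q \right)} = 12 + Q$
$V{\left(l \right)} = 90 l^{3}$ ($V{\left(l \right)} = \left(12 + 33\right) \left(l + l\right) l^{2} = 45 \cdot 2 l l^{2} = 90 l l^{2} = 90 l^{3}$)
$\frac{p}{V{\left(21 \left(-15 + 21\right) \right)}} + \frac{4255751}{2428857} = \frac{2135834}{90 \left(21 \left(-15 + 21\right)\right)^{3}} + \frac{4255751}{2428857} = \frac{2135834}{90 \left(21 \cdot 6\right)^{3}} + 4255751 \cdot \frac{1}{2428857} = \frac{2135834}{90 \cdot 126^{3}} + \frac{4255751}{2428857} = \frac{2135834}{90 \cdot 2000376} + \frac{4255751}{2428857} = \frac{2135834}{180033840} + \frac{4255751}{2428857} = 2135834 \cdot \frac{1}{180033840} + \frac{4255751}{2428857} = \frac{1067917}{90016920} + \frac{4255751}{2428857} = \frac{42853712776421}{24293136251160}$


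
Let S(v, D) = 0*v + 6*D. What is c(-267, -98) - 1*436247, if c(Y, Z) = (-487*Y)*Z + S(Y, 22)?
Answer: -13178957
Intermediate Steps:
S(v, D) = 6*D (S(v, D) = 0 + 6*D = 6*D)
c(Y, Z) = 132 - 487*Y*Z (c(Y, Z) = (-487*Y)*Z + 6*22 = -487*Y*Z + 132 = 132 - 487*Y*Z)
c(-267, -98) - 1*436247 = (132 - 487*(-267)*(-98)) - 1*436247 = (132 - 12742842) - 436247 = -12742710 - 436247 = -13178957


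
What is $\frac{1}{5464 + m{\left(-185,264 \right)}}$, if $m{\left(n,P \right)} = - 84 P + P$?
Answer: $- \frac{1}{16448} \approx -6.0798 \cdot 10^{-5}$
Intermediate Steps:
$m{\left(n,P \right)} = - 83 P$
$\frac{1}{5464 + m{\left(-185,264 \right)}} = \frac{1}{5464 - 21912} = \frac{1}{-16448} = - \frac{1}{16448}$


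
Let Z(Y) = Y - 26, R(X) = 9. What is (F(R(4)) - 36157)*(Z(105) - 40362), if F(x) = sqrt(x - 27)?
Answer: 1456512431 - 120849*I*sqrt(2) ≈ 1.4565e+9 - 1.7091e+5*I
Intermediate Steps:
Z(Y) = -26 + Y
F(x) = sqrt(-27 + x)
(F(R(4)) - 36157)*(Z(105) - 40362) = (sqrt(-27 + 9) - 36157)*((-26 + 105) - 40362) = (sqrt(-18) - 36157)*(79 - 40362) = (3*I*sqrt(2) - 36157)*(-40283) = (-36157 + 3*I*sqrt(2))*(-40283) = 1456512431 - 120849*I*sqrt(2)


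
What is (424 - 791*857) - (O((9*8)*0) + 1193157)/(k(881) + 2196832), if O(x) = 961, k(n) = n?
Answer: -1488870436237/2197713 ≈ -6.7746e+5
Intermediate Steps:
(424 - 791*857) - (O((9*8)*0) + 1193157)/(k(881) + 2196832) = (424 - 791*857) - (961 + 1193157)/(881 + 2196832) = (424 - 677887) - 1194118/2197713 = -677463 - 1194118/2197713 = -1488870436237/2197713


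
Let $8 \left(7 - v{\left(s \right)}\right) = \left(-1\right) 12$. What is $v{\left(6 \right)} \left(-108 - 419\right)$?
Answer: $- \frac{8959}{2} \approx -4479.5$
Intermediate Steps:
$v{\left(s \right)} = \frac{17}{2}$ ($v{\left(s \right)} = 7 - \frac{\left(-1\right) 12}{8} = 7 - - \frac{3}{2} = 7 + \frac{3}{2} = \frac{17}{2}$)
$v{\left(6 \right)} \left(-108 - 419\right) = \frac{17 \left(-108 - 419\right)}{2} = \frac{17}{2} \left(-527\right) = - \frac{8959}{2}$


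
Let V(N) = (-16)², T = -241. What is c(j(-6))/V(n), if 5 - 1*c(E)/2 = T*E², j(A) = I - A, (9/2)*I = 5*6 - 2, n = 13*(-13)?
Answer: 2916505/10368 ≈ 281.30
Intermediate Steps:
n = -169
I = 56/9 (I = 2*(5*6 - 2)/9 = 2*(30 - 2)/9 = (2/9)*28 = 56/9 ≈ 6.2222)
V(N) = 256
j(A) = 56/9 - A
c(E) = 10 + 482*E² (c(E) = 10 - (-482)*E² = 10 + 482*E²)
c(j(-6))/V(n) = (10 + 482*(56/9 - 1*(-6))²)/256 = (10 + 482*(56/9 + 6)²)*(1/256) = (10 + 482*(110/9)²)*(1/256) = (10 + 482*(12100/81))*(1/256) = (10 + 5832200/81)*(1/256) = (5833010/81)*(1/256) = 2916505/10368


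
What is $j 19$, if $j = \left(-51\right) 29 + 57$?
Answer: $-27018$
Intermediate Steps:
$j = -1422$ ($j = -1479 + 57 = -1422$)
$j 19 = \left(-1422\right) 19 = -27018$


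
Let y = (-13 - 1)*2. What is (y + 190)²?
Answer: 26244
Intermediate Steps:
y = -28 (y = -14*2 = -28)
(y + 190)² = (-28 + 190)² = 162² = 26244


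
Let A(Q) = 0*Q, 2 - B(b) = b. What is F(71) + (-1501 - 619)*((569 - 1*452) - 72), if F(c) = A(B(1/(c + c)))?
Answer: -95400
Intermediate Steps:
B(b) = 2 - b
A(Q) = 0
F(c) = 0
F(71) + (-1501 - 619)*((569 - 1*452) - 72) = 0 + (-1501 - 619)*((569 - 1*452) - 72) = 0 - 2120*((569 - 452) - 72) = 0 - 2120*(117 - 72) = 0 - 2120*45 = 0 - 95400 = -95400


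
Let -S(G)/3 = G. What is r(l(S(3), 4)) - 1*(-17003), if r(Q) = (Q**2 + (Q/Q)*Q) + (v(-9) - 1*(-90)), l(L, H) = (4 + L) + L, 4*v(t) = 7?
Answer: 69107/4 ≈ 17277.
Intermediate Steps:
S(G) = -3*G
v(t) = 7/4 (v(t) = (1/4)*7 = 7/4)
l(L, H) = 4 + 2*L
r(Q) = 367/4 + Q + Q**2 (r(Q) = (Q**2 + (Q/Q)*Q) + (7/4 - 1*(-90)) = (Q**2 + 1*Q) + (7/4 + 90) = (Q**2 + Q) + 367/4 = (Q + Q**2) + 367/4 = 367/4 + Q + Q**2)
r(l(S(3), 4)) - 1*(-17003) = (367/4 + (4 + 2*(-3*3)) + (4 + 2*(-3*3))**2) - 1*(-17003) = (367/4 + (4 + 2*(-9)) + (4 + 2*(-9))**2) + 17003 = (367/4 + (4 - 18) + (4 - 18)**2) + 17003 = (367/4 - 14 + (-14)**2) + 17003 = (367/4 - 14 + 196) + 17003 = 1095/4 + 17003 = 69107/4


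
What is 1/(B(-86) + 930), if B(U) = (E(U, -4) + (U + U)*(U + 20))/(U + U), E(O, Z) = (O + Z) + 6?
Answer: 43/37173 ≈ 0.0011568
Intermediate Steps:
E(O, Z) = 6 + O + Z
B(U) = (2 + U + 2*U*(20 + U))/(2*U) (B(U) = ((6 + U - 4) + (U + U)*(U + 20))/(U + U) = ((2 + U) + (2*U)*(20 + U))/((2*U)) = ((2 + U) + 2*U*(20 + U))*(1/(2*U)) = (2 + U + 2*U*(20 + U))*(1/(2*U)) = (2 + U + 2*U*(20 + U))/(2*U))
1/(B(-86) + 930) = 1/((41/2 - 86 + 1/(-86)) + 930) = 1/((41/2 - 86 - 1/86) + 930) = 1/(-2817/43 + 930) = 1/(37173/43) = 43/37173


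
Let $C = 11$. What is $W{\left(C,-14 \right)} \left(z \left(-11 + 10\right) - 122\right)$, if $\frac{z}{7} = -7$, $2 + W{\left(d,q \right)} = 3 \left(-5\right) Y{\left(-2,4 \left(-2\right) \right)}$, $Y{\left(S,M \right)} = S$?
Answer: $-2044$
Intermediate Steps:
$W{\left(d,q \right)} = 28$ ($W{\left(d,q \right)} = -2 + 3 \left(-5\right) \left(-2\right) = -2 - -30 = -2 + 30 = 28$)
$z = -49$ ($z = 7 \left(-7\right) = -49$)
$W{\left(C,-14 \right)} \left(z \left(-11 + 10\right) - 122\right) = 28 \left(- 49 \left(-11 + 10\right) - 122\right) = 28 \left(\left(-49\right) \left(-1\right) - 122\right) = 28 \left(49 - 122\right) = 28 \left(-73\right) = -2044$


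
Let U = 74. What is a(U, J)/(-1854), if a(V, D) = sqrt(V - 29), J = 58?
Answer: -sqrt(5)/618 ≈ -0.0036182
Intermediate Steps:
a(V, D) = sqrt(-29 + V)
a(U, J)/(-1854) = sqrt(-29 + 74)/(-1854) = sqrt(45)*(-1/1854) = (3*sqrt(5))*(-1/1854) = -sqrt(5)/618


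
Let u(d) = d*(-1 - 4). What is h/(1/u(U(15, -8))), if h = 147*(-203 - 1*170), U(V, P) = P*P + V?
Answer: 21658245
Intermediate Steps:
U(V, P) = V + P**2 (U(V, P) = P**2 + V = V + P**2)
u(d) = -5*d (u(d) = d*(-5) = -5*d)
h = -54831 (h = 147*(-203 - 170) = 147*(-373) = -54831)
h/(1/u(U(15, -8))) = -54831*(-5*(15 + (-8)**2)) = -54831*(-5*(15 + 64)) = -54831*(-5*79) = -54831/(1/(-395)) = -54831/(-1/395) = -54831*(-395) = 21658245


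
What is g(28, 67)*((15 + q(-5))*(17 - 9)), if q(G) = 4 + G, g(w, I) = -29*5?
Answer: -16240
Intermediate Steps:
g(w, I) = -145
g(28, 67)*((15 + q(-5))*(17 - 9)) = -145*(15 + (4 - 5))*(17 - 9) = -145*(15 - 1)*8 = -2030*8 = -145*112 = -16240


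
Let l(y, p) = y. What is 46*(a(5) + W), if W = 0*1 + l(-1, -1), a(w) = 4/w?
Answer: -46/5 ≈ -9.2000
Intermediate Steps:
W = -1 (W = 0*1 - 1 = 0 - 1 = -1)
46*(a(5) + W) = 46*(4/5 - 1) = 46*(-1/5) = -46/5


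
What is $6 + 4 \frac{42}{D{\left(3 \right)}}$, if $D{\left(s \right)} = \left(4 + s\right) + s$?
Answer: $\frac{114}{5} \approx 22.8$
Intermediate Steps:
$D{\left(s \right)} = 4 + 2 s$
$6 + 4 \frac{42}{D{\left(3 \right)}} = 6 + 4 \frac{42}{4 + 2 \cdot 3} = 6 + 4 \frac{42}{4 + 6} = 6 + 4 \cdot \frac{42}{10} = 6 + 4 \cdot 42 \cdot \frac{1}{10} = 6 + 4 \cdot \frac{21}{5} = 6 + \frac{84}{5} = \frac{114}{5}$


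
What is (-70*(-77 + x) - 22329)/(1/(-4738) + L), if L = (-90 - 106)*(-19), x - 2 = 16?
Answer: -86226862/17644311 ≈ -4.8869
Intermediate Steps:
x = 18 (x = 2 + 16 = 18)
L = 3724 (L = -196*(-19) = 3724)
(-70*(-77 + x) - 22329)/(1/(-4738) + L) = (-70*(-77 + 18) - 22329)/(1/(-4738) + 3724) = (-70*(-59) - 22329)/(-1/4738 + 3724) = (4130 - 22329)/(17644311/4738) = -18199*4738/17644311 = -86226862/17644311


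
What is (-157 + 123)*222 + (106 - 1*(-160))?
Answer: -7282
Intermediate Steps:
(-157 + 123)*222 + (106 - 1*(-160)) = -34*222 + (106 + 160) = -7548 + 266 = -7282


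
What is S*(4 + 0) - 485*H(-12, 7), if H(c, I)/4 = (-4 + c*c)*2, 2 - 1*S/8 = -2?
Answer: -543072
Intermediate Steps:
S = 32 (S = 16 - 8*(-2) = 16 + 16 = 32)
H(c, I) = -32 + 8*c² (H(c, I) = 4*((-4 + c*c)*2) = 4*((-4 + c²)*2) = 4*(-8 + 2*c²) = -32 + 8*c²)
S*(4 + 0) - 485*H(-12, 7) = 32*(4 + 0) - 485*(-32 + 8*(-12)²) = 32*4 - 485*(-32 + 8*144) = 128 - 485*(-32 + 1152) = 128 - 485*1120 = 128 - 543200 = -543072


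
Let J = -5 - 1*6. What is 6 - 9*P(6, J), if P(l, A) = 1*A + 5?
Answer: 60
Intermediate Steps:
J = -11 (J = -5 - 6 = -11)
P(l, A) = 5 + A (P(l, A) = A + 5 = 5 + A)
6 - 9*P(6, J) = 6 - 9*(5 - 11) = 6 - 9*(-6) = 6 + 54 = 60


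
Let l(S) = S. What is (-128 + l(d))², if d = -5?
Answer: 17689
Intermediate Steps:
(-128 + l(d))² = (-128 - 5)² = (-133)² = 17689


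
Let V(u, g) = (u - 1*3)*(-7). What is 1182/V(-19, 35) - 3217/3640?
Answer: 271933/40040 ≈ 6.7915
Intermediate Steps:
V(u, g) = 21 - 7*u (V(u, g) = (u - 3)*(-7) = (-3 + u)*(-7) = 21 - 7*u)
1182/V(-19, 35) - 3217/3640 = 1182/(21 - 7*(-19)) - 3217/3640 = 1182/(21 + 133) - 3217*1/3640 = 1182/154 - 3217/3640 = 1182*(1/154) - 3217/3640 = 591/77 - 3217/3640 = 271933/40040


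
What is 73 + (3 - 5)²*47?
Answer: 261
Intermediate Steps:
73 + (3 - 5)²*47 = 73 + (-2)²*47 = 73 + 4*47 = 73 + 188 = 261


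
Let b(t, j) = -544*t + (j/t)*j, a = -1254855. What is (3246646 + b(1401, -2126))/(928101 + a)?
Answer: -1742653589/228891177 ≈ -7.6135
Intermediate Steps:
b(t, j) = -544*t + j²/t
(3246646 + b(1401, -2126))/(928101 + a) = (3246646 + (-544*1401 + (-2126)²/1401))/(928101 - 1254855) = (3246646 + (-762144 + 4519876*(1/1401)))/(-326754) = (3246646 + (-762144 + 4519876/1401))*(-1/326754) = (3246646 - 1063243868/1401)*(-1/326754) = (3485307178/1401)*(-1/326754) = -1742653589/228891177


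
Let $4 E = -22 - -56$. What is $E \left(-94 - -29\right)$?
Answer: $- \frac{1105}{2} \approx -552.5$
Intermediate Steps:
$E = \frac{17}{2}$ ($E = \frac{-22 - -56}{4} = \frac{-22 + 56}{4} = \frac{1}{4} \cdot 34 = \frac{17}{2} \approx 8.5$)
$E \left(-94 - -29\right) = \frac{17 \left(-94 - -29\right)}{2} = \frac{17 \left(-94 + 29\right)}{2} = \frac{17}{2} \left(-65\right) = - \frac{1105}{2}$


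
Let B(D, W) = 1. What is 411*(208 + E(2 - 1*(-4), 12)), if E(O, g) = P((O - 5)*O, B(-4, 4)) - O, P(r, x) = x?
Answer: 83433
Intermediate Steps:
E(O, g) = 1 - O
411*(208 + E(2 - 1*(-4), 12)) = 411*(208 + (1 - (2 - 1*(-4)))) = 411*(208 + (1 - (2 + 4))) = 411*(208 + (1 - 1*6)) = 411*(208 + (1 - 6)) = 411*(208 - 5) = 411*203 = 83433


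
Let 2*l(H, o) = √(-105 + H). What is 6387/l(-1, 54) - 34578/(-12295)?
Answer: 34578/12295 - 6387*I*√106/53 ≈ 2.8124 - 1240.7*I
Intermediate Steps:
l(H, o) = √(-105 + H)/2
6387/l(-1, 54) - 34578/(-12295) = 6387/((√(-105 - 1)/2)) - 34578/(-12295) = 6387/((√(-106)/2)) - 34578*(-1/12295) = 6387/(((I*√106)/2)) + 34578/12295 = 6387/((I*√106/2)) + 34578/12295 = 6387*(-I*√106/53) + 34578/12295 = -6387*I*√106/53 + 34578/12295 = 34578/12295 - 6387*I*√106/53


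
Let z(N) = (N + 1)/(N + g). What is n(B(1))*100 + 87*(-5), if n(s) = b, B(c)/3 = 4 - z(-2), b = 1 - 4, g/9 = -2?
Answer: -735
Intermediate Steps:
g = -18 (g = 9*(-2) = -18)
z(N) = (1 + N)/(-18 + N) (z(N) = (N + 1)/(N - 18) = (1 + N)/(-18 + N))
b = -3
B(c) = 237/20 (B(c) = 3*(4 - (1 - 2)/(-18 - 2)) = 3*(4 - (-1)/(-20)) = 3*(4 - (-1)*(-1)/20) = 3*(4 - 1*1/20) = 3*(4 - 1/20) = 3*(79/20) = 237/20)
n(s) = -3
n(B(1))*100 + 87*(-5) = -3*100 + 87*(-5) = -300 - 435 = -735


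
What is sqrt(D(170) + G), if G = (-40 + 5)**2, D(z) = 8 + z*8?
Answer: sqrt(2593) ≈ 50.922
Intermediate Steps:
D(z) = 8 + 8*z
G = 1225 (G = (-35)**2 = 1225)
sqrt(D(170) + G) = sqrt((8 + 8*170) + 1225) = sqrt((8 + 1360) + 1225) = sqrt(1368 + 1225) = sqrt(2593)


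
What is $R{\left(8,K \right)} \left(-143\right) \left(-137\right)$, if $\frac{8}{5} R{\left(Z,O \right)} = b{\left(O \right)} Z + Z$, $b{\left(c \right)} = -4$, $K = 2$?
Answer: $-293865$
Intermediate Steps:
$R{\left(Z,O \right)} = - \frac{15 Z}{8}$ ($R{\left(Z,O \right)} = \frac{5 \left(- 4 Z + Z\right)}{8} = \frac{5 \left(- 3 Z\right)}{8} = - \frac{15 Z}{8}$)
$R{\left(8,K \right)} \left(-143\right) \left(-137\right) = \left(- \frac{15}{8}\right) 8 \left(-143\right) \left(-137\right) = \left(-15\right) \left(-143\right) \left(-137\right) = 2145 \left(-137\right) = -293865$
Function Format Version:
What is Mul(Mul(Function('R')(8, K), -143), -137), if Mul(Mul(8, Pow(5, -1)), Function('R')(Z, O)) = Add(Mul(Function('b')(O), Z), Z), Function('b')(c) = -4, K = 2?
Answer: -293865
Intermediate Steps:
Function('R')(Z, O) = Mul(Rational(-15, 8), Z) (Function('R')(Z, O) = Mul(Rational(5, 8), Add(Mul(-4, Z), Z)) = Mul(Rational(5, 8), Mul(-3, Z)) = Mul(Rational(-15, 8), Z))
Mul(Mul(Function('R')(8, K), -143), -137) = Mul(Mul(Mul(Rational(-15, 8), 8), -143), -137) = Mul(Mul(-15, -143), -137) = Mul(2145, -137) = -293865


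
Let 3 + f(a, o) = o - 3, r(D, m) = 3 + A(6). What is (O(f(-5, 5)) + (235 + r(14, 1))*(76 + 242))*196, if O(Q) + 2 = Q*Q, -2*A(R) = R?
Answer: 14646884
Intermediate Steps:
A(R) = -R/2
r(D, m) = 0 (r(D, m) = 3 - ½*6 = 3 - 3 = 0)
f(a, o) = -6 + o (f(a, o) = -3 + (o - 3) = -3 + (-3 + o) = -6 + o)
O(Q) = -2 + Q² (O(Q) = -2 + Q*Q = -2 + Q²)
(O(f(-5, 5)) + (235 + r(14, 1))*(76 + 242))*196 = ((-2 + (-6 + 5)²) + (235 + 0)*(76 + 242))*196 = ((-2 + (-1)²) + 235*318)*196 = ((-2 + 1) + 74730)*196 = (-1 + 74730)*196 = 74729*196 = 14646884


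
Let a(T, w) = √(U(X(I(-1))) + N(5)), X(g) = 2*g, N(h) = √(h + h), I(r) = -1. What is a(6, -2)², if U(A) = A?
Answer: -2 + √10 ≈ 1.1623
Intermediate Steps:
N(h) = √2*√h (N(h) = √(2*h) = √2*√h)
a(T, w) = √(-2 + √10) (a(T, w) = √(2*(-1) + √2*√5) = √(-2 + √10))
a(6, -2)² = (√(-2 + √10))² = -2 + √10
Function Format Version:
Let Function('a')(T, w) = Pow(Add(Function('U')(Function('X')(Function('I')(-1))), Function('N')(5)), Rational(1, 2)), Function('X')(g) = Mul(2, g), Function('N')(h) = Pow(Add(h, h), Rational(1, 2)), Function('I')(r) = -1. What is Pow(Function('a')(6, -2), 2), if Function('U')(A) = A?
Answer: Add(-2, Pow(10, Rational(1, 2))) ≈ 1.1623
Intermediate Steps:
Function('N')(h) = Mul(Pow(2, Rational(1, 2)), Pow(h, Rational(1, 2))) (Function('N')(h) = Pow(Mul(2, h), Rational(1, 2)) = Mul(Pow(2, Rational(1, 2)), Pow(h, Rational(1, 2))))
Function('a')(T, w) = Pow(Add(-2, Pow(10, Rational(1, 2))), Rational(1, 2)) (Function('a')(T, w) = Pow(Add(Mul(2, -1), Mul(Pow(2, Rational(1, 2)), Pow(5, Rational(1, 2)))), Rational(1, 2)) = Pow(Add(-2, Pow(10, Rational(1, 2))), Rational(1, 2)))
Pow(Function('a')(6, -2), 2) = Pow(Pow(Add(-2, Pow(10, Rational(1, 2))), Rational(1, 2)), 2) = Add(-2, Pow(10, Rational(1, 2)))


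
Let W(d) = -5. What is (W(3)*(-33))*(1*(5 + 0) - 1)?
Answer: 660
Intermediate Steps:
(W(3)*(-33))*(1*(5 + 0) - 1) = (-5*(-33))*(1*(5 + 0) - 1) = 165*(1*5 - 1) = 165*(5 - 1) = 165*4 = 660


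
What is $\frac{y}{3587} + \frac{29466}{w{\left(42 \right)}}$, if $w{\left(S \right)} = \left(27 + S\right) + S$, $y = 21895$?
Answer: $\frac{36041629}{132719} \approx 271.56$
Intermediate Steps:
$w{\left(S \right)} = 27 + 2 S$
$\frac{y}{3587} + \frac{29466}{w{\left(42 \right)}} = \frac{21895}{3587} + \frac{29466}{27 + 2 \cdot 42} = 21895 \cdot \frac{1}{3587} + \frac{29466}{27 + 84} = \frac{21895}{3587} + \frac{29466}{111} = \frac{21895}{3587} + 29466 \cdot \frac{1}{111} = \frac{21895}{3587} + \frac{9822}{37} = \frac{36041629}{132719}$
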